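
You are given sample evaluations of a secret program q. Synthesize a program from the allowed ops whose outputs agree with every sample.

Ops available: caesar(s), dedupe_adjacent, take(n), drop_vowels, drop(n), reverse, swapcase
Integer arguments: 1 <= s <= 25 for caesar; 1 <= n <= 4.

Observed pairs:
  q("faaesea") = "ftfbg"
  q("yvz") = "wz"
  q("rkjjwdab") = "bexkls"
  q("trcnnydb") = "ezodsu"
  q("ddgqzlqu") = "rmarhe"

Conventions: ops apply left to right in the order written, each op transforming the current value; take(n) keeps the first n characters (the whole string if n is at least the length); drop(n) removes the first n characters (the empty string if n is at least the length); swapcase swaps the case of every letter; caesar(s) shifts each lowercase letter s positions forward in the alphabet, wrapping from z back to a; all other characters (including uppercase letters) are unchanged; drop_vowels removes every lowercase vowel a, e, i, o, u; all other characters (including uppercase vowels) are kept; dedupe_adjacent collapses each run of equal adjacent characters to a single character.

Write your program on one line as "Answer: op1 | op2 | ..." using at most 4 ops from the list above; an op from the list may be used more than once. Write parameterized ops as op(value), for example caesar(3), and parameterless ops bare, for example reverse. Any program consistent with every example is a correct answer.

reverse | caesar(1) | dedupe_adjacent | drop(1)

Check, running the answer program on each example:
  "faaesea" -> "aeseaaf" -> "bftfbbg" -> "bftfbg" -> "ftfbg"
  "yvz" -> "zvy" -> "awz" -> "awz" -> "wz"
  "rkjjwdab" -> "badwjjkr" -> "cbexkkls" -> "cbexkls" -> "bexkls"
  "trcnnydb" -> "bdynncrt" -> "cezoodsu" -> "cezodsu" -> "ezodsu"
  "ddgqzlqu" -> "uqlzqgdd" -> "vrmarhee" -> "vrmarhe" -> "rmarhe"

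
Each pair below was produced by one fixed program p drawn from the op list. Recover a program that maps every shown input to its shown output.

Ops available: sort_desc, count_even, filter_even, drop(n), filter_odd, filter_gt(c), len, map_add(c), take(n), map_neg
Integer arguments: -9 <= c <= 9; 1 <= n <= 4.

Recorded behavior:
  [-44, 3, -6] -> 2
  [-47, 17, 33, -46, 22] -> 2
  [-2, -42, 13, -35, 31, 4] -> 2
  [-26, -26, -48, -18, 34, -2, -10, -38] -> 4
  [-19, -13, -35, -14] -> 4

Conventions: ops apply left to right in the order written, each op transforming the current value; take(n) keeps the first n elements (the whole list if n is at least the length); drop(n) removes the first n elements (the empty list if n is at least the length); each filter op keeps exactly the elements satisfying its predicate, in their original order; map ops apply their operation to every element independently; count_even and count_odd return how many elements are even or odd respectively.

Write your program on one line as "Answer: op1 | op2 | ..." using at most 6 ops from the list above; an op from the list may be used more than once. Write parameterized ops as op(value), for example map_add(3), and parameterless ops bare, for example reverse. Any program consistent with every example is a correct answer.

map_neg | filter_gt(4) | sort_desc | take(4) | len

Check, running the answer program on each example:
  [-44, 3, -6] -> [44, -3, 6] -> [44, 6] -> [44, 6] -> [44, 6] -> 2
  [-47, 17, 33, -46, 22] -> [47, -17, -33, 46, -22] -> [47, 46] -> [47, 46] -> [47, 46] -> 2
  [-2, -42, 13, -35, 31, 4] -> [2, 42, -13, 35, -31, -4] -> [42, 35] -> [42, 35] -> [42, 35] -> 2
  [-26, -26, -48, -18, 34, -2, -10, -38] -> [26, 26, 48, 18, -34, 2, 10, 38] -> [26, 26, 48, 18, 10, 38] -> [48, 38, 26, 26, 18, 10] -> [48, 38, 26, 26] -> 4
  [-19, -13, -35, -14] -> [19, 13, 35, 14] -> [19, 13, 35, 14] -> [35, 19, 14, 13] -> [35, 19, 14, 13] -> 4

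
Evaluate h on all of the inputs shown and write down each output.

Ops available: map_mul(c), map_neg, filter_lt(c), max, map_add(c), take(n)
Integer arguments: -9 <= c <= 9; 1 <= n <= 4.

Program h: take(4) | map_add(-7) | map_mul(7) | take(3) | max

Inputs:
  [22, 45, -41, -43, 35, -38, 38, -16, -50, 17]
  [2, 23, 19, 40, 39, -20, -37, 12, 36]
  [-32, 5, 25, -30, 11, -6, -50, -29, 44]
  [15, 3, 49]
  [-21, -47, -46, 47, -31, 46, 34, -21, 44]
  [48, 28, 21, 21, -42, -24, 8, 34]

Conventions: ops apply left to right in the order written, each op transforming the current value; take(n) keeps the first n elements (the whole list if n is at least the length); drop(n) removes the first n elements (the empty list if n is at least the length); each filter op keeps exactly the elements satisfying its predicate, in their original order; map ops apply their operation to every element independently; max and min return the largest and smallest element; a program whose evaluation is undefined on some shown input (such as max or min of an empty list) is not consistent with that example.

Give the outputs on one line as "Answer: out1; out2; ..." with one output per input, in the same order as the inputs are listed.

266; 112; 126; 294; -196; 287

Execution, op by op:
  [22, 45, -41, -43, 35, -38, 38, -16, -50, 17] -> [22, 45, -41, -43] -> [15, 38, -48, -50] -> [105, 266, -336, -350] -> [105, 266, -336] -> 266
  [2, 23, 19, 40, 39, -20, -37, 12, 36] -> [2, 23, 19, 40] -> [-5, 16, 12, 33] -> [-35, 112, 84, 231] -> [-35, 112, 84] -> 112
  [-32, 5, 25, -30, 11, -6, -50, -29, 44] -> [-32, 5, 25, -30] -> [-39, -2, 18, -37] -> [-273, -14, 126, -259] -> [-273, -14, 126] -> 126
  [15, 3, 49] -> [15, 3, 49] -> [8, -4, 42] -> [56, -28, 294] -> [56, -28, 294] -> 294
  [-21, -47, -46, 47, -31, 46, 34, -21, 44] -> [-21, -47, -46, 47] -> [-28, -54, -53, 40] -> [-196, -378, -371, 280] -> [-196, -378, -371] -> -196
  [48, 28, 21, 21, -42, -24, 8, 34] -> [48, 28, 21, 21] -> [41, 21, 14, 14] -> [287, 147, 98, 98] -> [287, 147, 98] -> 287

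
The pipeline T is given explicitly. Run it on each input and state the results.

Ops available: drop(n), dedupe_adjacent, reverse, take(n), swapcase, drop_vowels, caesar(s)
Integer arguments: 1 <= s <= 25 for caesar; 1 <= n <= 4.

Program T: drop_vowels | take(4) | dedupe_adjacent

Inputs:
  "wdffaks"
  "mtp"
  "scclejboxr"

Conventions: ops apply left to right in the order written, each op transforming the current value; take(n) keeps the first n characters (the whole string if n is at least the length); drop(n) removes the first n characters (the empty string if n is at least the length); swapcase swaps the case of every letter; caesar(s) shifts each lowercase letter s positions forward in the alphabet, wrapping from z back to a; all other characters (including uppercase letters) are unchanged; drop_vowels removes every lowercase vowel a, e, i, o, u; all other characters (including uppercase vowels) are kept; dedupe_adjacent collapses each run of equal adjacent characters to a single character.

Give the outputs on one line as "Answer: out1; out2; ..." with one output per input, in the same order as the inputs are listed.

"wdf"; "mtp"; "scl"

Execution, op by op:
  "wdffaks" -> "wdffks" -> "wdff" -> "wdf"
  "mtp" -> "mtp" -> "mtp" -> "mtp"
  "scclejboxr" -> "sccljbxr" -> "sccl" -> "scl"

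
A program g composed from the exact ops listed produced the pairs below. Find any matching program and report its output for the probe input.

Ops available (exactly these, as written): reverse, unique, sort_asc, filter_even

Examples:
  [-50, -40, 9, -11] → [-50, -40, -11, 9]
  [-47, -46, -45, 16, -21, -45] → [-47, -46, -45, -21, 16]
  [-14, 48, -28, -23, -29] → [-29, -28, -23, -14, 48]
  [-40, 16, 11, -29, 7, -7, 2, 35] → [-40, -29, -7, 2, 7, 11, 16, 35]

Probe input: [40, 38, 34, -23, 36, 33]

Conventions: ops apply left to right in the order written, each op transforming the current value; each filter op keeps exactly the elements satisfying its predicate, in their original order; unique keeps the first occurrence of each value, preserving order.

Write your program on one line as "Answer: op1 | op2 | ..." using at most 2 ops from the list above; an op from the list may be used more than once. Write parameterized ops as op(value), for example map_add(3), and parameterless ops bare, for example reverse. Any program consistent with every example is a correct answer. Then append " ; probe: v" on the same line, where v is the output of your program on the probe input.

sort_asc | unique ; probe: [-23, 33, 34, 36, 38, 40]

Check, running the answer program on each example:
  [-50, -40, 9, -11] -> [-50, -40, -11, 9] -> [-50, -40, -11, 9]
  [-47, -46, -45, 16, -21, -45] -> [-47, -46, -45, -45, -21, 16] -> [-47, -46, -45, -21, 16]
  [-14, 48, -28, -23, -29] -> [-29, -28, -23, -14, 48] -> [-29, -28, -23, -14, 48]
  [-40, 16, 11, -29, 7, -7, 2, 35] -> [-40, -29, -7, 2, 7, 11, 16, 35] -> [-40, -29, -7, 2, 7, 11, 16, 35]
  probe: [40, 38, 34, -23, 36, 33] -> [-23, 33, 34, 36, 38, 40] -> [-23, 33, 34, 36, 38, 40]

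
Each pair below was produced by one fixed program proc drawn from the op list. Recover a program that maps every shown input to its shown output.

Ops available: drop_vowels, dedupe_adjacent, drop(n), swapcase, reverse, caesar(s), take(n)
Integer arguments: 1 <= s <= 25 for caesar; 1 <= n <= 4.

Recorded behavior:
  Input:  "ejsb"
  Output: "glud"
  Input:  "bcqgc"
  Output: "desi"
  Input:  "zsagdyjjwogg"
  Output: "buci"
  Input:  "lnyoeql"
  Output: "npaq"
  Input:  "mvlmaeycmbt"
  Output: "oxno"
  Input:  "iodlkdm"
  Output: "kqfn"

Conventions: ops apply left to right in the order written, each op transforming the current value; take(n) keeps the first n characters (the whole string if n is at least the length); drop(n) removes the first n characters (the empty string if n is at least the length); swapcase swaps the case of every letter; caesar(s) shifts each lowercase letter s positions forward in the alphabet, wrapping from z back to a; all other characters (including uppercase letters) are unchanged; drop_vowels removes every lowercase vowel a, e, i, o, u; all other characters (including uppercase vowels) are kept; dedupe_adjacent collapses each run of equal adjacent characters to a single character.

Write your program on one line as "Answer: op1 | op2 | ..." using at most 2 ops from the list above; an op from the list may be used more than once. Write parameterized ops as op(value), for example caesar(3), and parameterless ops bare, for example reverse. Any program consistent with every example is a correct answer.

caesar(2) | take(4)

Check, running the answer program on each example:
  "ejsb" -> "glud" -> "glud"
  "bcqgc" -> "desie" -> "desi"
  "zsagdyjjwogg" -> "bucifallyqii" -> "buci"
  "lnyoeql" -> "npaqgsn" -> "npaq"
  "mvlmaeycmbt" -> "oxnocgaeodv" -> "oxno"
  "iodlkdm" -> "kqfnmfo" -> "kqfn"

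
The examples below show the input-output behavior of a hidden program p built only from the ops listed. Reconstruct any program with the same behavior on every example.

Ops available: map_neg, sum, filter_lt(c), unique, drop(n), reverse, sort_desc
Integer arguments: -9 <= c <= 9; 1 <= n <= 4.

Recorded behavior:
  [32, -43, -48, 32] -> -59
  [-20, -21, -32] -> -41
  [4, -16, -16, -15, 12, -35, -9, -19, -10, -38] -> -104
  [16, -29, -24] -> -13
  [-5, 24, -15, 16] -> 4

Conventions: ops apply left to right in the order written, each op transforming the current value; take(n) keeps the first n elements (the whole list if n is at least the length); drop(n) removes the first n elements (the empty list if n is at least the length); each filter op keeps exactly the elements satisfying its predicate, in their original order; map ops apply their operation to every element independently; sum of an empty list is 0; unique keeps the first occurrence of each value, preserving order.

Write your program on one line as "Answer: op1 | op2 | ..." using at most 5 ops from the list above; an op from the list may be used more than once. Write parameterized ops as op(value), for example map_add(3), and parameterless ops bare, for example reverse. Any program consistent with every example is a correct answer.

reverse | drop(1) | reverse | sort_desc | sum

Check, running the answer program on each example:
  [32, -43, -48, 32] -> [32, -48, -43, 32] -> [-48, -43, 32] -> [32, -43, -48] -> [32, -43, -48] -> -59
  [-20, -21, -32] -> [-32, -21, -20] -> [-21, -20] -> [-20, -21] -> [-20, -21] -> -41
  [4, -16, -16, -15, 12, -35, -9, -19, -10, -38] -> [-38, -10, -19, -9, -35, 12, -15, -16, -16, 4] -> [-10, -19, -9, -35, 12, -15, -16, -16, 4] -> [4, -16, -16, -15, 12, -35, -9, -19, -10] -> [12, 4, -9, -10, -15, -16, -16, -19, -35] -> -104
  [16, -29, -24] -> [-24, -29, 16] -> [-29, 16] -> [16, -29] -> [16, -29] -> -13
  [-5, 24, -15, 16] -> [16, -15, 24, -5] -> [-15, 24, -5] -> [-5, 24, -15] -> [24, -5, -15] -> 4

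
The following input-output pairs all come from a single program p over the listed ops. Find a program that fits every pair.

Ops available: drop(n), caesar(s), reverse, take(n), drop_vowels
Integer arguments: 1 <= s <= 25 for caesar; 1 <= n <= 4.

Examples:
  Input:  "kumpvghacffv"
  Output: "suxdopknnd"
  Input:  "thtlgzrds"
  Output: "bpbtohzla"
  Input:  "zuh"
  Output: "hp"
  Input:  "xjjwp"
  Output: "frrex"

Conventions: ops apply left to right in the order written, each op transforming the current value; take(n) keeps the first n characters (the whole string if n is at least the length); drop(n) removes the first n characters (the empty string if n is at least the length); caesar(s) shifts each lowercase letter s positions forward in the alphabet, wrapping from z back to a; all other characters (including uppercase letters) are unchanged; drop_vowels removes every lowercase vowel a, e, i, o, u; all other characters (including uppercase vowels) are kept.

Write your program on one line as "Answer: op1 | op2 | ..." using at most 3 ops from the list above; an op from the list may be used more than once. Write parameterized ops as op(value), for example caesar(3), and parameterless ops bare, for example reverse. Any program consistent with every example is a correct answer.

drop_vowels | caesar(15) | caesar(19)

Check, running the answer program on each example:
  "kumpvghacffv" -> "kmpvghcffv" -> "zbekvwruuk" -> "suxdopknnd"
  "thtlgzrds" -> "thtlgzrds" -> "iwiavogsh" -> "bpbtohzla"
  "zuh" -> "zh" -> "ow" -> "hp"
  "xjjwp" -> "xjjwp" -> "myyle" -> "frrex"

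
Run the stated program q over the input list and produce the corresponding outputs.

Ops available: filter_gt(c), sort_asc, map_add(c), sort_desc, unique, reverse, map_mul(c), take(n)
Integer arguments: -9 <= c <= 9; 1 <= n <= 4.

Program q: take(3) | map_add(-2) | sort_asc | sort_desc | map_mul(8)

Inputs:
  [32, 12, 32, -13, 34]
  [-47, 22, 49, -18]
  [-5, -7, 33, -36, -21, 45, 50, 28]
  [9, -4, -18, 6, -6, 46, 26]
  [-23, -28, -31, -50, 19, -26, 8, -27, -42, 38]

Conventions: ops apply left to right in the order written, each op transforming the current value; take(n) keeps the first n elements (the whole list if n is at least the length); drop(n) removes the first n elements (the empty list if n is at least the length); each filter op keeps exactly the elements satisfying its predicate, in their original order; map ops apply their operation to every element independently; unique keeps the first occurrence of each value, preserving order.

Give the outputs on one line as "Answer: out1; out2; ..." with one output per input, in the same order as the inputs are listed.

Execution, op by op:
  [32, 12, 32, -13, 34] -> [32, 12, 32] -> [30, 10, 30] -> [10, 30, 30] -> [30, 30, 10] -> [240, 240, 80]
  [-47, 22, 49, -18] -> [-47, 22, 49] -> [-49, 20, 47] -> [-49, 20, 47] -> [47, 20, -49] -> [376, 160, -392]
  [-5, -7, 33, -36, -21, 45, 50, 28] -> [-5, -7, 33] -> [-7, -9, 31] -> [-9, -7, 31] -> [31, -7, -9] -> [248, -56, -72]
  [9, -4, -18, 6, -6, 46, 26] -> [9, -4, -18] -> [7, -6, -20] -> [-20, -6, 7] -> [7, -6, -20] -> [56, -48, -160]
  [-23, -28, -31, -50, 19, -26, 8, -27, -42, 38] -> [-23, -28, -31] -> [-25, -30, -33] -> [-33, -30, -25] -> [-25, -30, -33] -> [-200, -240, -264]

[240, 240, 80]; [376, 160, -392]; [248, -56, -72]; [56, -48, -160]; [-200, -240, -264]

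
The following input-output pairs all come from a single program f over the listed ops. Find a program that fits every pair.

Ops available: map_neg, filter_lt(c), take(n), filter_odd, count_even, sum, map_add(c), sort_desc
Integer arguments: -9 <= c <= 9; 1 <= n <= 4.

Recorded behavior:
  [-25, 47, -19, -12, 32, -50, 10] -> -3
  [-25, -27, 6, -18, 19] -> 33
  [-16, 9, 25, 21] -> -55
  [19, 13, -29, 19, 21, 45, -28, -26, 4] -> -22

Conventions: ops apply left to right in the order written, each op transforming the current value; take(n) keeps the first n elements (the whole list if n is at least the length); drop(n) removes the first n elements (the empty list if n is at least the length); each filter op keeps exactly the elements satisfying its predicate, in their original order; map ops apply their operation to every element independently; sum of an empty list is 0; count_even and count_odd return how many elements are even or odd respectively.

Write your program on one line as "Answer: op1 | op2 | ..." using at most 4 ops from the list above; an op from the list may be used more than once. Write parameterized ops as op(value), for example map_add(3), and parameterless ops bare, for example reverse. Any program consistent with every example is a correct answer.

filter_odd | map_neg | take(4) | sum

Check, running the answer program on each example:
  [-25, 47, -19, -12, 32, -50, 10] -> [-25, 47, -19] -> [25, -47, 19] -> [25, -47, 19] -> -3
  [-25, -27, 6, -18, 19] -> [-25, -27, 19] -> [25, 27, -19] -> [25, 27, -19] -> 33
  [-16, 9, 25, 21] -> [9, 25, 21] -> [-9, -25, -21] -> [-9, -25, -21] -> -55
  [19, 13, -29, 19, 21, 45, -28, -26, 4] -> [19, 13, -29, 19, 21, 45] -> [-19, -13, 29, -19, -21, -45] -> [-19, -13, 29, -19] -> -22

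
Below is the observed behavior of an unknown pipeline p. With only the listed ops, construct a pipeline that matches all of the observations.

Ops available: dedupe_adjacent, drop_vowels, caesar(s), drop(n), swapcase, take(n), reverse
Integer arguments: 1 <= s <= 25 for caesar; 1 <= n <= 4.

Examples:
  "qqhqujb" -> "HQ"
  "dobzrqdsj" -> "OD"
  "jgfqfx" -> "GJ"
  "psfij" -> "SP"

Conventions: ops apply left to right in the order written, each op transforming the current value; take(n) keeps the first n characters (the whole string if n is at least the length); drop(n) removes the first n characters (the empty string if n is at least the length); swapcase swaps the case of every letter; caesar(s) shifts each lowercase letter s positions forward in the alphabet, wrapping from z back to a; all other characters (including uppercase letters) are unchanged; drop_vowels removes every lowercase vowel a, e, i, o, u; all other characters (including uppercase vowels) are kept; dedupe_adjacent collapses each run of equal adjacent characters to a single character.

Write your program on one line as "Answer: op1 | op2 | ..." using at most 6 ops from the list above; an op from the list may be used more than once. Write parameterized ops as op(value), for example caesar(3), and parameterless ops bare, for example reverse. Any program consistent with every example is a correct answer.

swapcase | dedupe_adjacent | take(4) | take(2) | reverse

Check, running the answer program on each example:
  "qqhqujb" -> "QQHQUJB" -> "QHQUJB" -> "QHQU" -> "QH" -> "HQ"
  "dobzrqdsj" -> "DOBZRQDSJ" -> "DOBZRQDSJ" -> "DOBZ" -> "DO" -> "OD"
  "jgfqfx" -> "JGFQFX" -> "JGFQFX" -> "JGFQ" -> "JG" -> "GJ"
  "psfij" -> "PSFIJ" -> "PSFIJ" -> "PSFI" -> "PS" -> "SP"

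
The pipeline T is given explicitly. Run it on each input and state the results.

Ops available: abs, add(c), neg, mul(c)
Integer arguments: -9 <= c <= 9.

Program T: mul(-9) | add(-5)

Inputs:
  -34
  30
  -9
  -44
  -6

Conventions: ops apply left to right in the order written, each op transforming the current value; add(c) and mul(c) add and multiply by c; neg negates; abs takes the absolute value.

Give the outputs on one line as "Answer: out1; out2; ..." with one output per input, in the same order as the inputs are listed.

301; -275; 76; 391; 49

Execution, op by op:
  -34 -> 306 -> 301
  30 -> -270 -> -275
  -9 -> 81 -> 76
  -44 -> 396 -> 391
  -6 -> 54 -> 49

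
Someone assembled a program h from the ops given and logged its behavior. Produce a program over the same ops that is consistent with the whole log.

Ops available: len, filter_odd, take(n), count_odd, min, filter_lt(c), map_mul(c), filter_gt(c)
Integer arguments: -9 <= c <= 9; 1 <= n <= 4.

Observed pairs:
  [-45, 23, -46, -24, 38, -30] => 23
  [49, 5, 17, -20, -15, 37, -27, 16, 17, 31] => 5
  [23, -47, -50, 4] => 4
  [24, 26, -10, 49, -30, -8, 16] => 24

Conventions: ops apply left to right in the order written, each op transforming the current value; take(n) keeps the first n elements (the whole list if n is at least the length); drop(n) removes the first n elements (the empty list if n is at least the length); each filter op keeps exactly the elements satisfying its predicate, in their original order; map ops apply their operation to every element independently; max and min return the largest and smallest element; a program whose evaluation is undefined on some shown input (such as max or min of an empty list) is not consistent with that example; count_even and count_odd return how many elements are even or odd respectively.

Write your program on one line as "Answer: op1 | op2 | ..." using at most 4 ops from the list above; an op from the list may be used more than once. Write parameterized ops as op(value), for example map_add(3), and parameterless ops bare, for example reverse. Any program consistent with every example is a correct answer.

filter_gt(3) | take(2) | min

Check, running the answer program on each example:
  [-45, 23, -46, -24, 38, -30] -> [23, 38] -> [23, 38] -> 23
  [49, 5, 17, -20, -15, 37, -27, 16, 17, 31] -> [49, 5, 17, 37, 16, 17, 31] -> [49, 5] -> 5
  [23, -47, -50, 4] -> [23, 4] -> [23, 4] -> 4
  [24, 26, -10, 49, -30, -8, 16] -> [24, 26, 49, 16] -> [24, 26] -> 24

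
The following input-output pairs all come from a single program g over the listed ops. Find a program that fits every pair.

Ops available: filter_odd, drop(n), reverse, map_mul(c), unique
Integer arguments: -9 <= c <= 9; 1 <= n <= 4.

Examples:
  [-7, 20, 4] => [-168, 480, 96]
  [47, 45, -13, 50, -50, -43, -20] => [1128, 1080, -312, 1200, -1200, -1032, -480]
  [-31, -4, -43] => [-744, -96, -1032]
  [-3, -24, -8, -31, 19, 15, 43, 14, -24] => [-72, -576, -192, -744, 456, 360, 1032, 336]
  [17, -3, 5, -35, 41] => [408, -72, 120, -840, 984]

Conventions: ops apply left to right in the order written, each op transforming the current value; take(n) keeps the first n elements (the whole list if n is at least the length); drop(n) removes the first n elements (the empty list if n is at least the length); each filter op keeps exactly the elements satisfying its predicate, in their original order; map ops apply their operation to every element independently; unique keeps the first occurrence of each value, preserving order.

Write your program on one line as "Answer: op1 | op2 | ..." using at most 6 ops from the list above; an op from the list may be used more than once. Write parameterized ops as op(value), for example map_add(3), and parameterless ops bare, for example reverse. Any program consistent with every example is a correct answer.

map_mul(3) | unique | reverse | map_mul(8) | reverse

Check, running the answer program on each example:
  [-7, 20, 4] -> [-21, 60, 12] -> [-21, 60, 12] -> [12, 60, -21] -> [96, 480, -168] -> [-168, 480, 96]
  [47, 45, -13, 50, -50, -43, -20] -> [141, 135, -39, 150, -150, -129, -60] -> [141, 135, -39, 150, -150, -129, -60] -> [-60, -129, -150, 150, -39, 135, 141] -> [-480, -1032, -1200, 1200, -312, 1080, 1128] -> [1128, 1080, -312, 1200, -1200, -1032, -480]
  [-31, -4, -43] -> [-93, -12, -129] -> [-93, -12, -129] -> [-129, -12, -93] -> [-1032, -96, -744] -> [-744, -96, -1032]
  [-3, -24, -8, -31, 19, 15, 43, 14, -24] -> [-9, -72, -24, -93, 57, 45, 129, 42, -72] -> [-9, -72, -24, -93, 57, 45, 129, 42] -> [42, 129, 45, 57, -93, -24, -72, -9] -> [336, 1032, 360, 456, -744, -192, -576, -72] -> [-72, -576, -192, -744, 456, 360, 1032, 336]
  [17, -3, 5, -35, 41] -> [51, -9, 15, -105, 123] -> [51, -9, 15, -105, 123] -> [123, -105, 15, -9, 51] -> [984, -840, 120, -72, 408] -> [408, -72, 120, -840, 984]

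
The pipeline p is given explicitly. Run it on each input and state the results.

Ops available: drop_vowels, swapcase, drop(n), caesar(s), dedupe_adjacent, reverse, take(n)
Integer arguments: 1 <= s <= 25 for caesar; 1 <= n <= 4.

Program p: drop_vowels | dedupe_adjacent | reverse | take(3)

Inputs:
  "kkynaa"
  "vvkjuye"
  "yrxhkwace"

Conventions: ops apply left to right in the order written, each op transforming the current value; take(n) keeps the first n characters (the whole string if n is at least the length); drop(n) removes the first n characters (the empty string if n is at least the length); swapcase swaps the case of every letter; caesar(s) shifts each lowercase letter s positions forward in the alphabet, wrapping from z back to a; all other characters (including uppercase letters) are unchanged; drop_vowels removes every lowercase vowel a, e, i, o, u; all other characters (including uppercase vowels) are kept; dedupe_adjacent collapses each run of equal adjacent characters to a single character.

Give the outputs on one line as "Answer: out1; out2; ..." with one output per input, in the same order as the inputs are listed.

Execution, op by op:
  "kkynaa" -> "kkyn" -> "kyn" -> "nyk" -> "nyk"
  "vvkjuye" -> "vvkjy" -> "vkjy" -> "yjkv" -> "yjk"
  "yrxhkwace" -> "yrxhkwc" -> "yrxhkwc" -> "cwkhxry" -> "cwk"

"nyk"; "yjk"; "cwk"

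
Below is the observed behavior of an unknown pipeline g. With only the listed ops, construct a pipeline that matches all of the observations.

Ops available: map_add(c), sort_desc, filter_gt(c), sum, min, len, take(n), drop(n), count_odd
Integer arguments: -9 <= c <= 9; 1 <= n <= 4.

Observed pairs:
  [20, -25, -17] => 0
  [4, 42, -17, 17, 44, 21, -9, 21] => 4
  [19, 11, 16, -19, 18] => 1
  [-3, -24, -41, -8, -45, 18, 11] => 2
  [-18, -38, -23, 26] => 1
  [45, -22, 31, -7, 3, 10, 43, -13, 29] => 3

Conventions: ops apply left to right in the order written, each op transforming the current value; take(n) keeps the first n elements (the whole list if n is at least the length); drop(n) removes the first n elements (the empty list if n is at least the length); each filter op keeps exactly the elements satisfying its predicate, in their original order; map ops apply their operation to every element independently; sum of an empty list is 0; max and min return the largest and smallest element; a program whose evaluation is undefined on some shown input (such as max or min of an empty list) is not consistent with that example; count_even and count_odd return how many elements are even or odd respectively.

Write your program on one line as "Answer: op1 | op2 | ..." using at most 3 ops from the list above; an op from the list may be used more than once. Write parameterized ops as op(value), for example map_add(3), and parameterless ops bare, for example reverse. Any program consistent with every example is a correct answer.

drop(3) | filter_gt(5) | len

Check, running the answer program on each example:
  [20, -25, -17] -> [] -> [] -> 0
  [4, 42, -17, 17, 44, 21, -9, 21] -> [17, 44, 21, -9, 21] -> [17, 44, 21, 21] -> 4
  [19, 11, 16, -19, 18] -> [-19, 18] -> [18] -> 1
  [-3, -24, -41, -8, -45, 18, 11] -> [-8, -45, 18, 11] -> [18, 11] -> 2
  [-18, -38, -23, 26] -> [26] -> [26] -> 1
  [45, -22, 31, -7, 3, 10, 43, -13, 29] -> [-7, 3, 10, 43, -13, 29] -> [10, 43, 29] -> 3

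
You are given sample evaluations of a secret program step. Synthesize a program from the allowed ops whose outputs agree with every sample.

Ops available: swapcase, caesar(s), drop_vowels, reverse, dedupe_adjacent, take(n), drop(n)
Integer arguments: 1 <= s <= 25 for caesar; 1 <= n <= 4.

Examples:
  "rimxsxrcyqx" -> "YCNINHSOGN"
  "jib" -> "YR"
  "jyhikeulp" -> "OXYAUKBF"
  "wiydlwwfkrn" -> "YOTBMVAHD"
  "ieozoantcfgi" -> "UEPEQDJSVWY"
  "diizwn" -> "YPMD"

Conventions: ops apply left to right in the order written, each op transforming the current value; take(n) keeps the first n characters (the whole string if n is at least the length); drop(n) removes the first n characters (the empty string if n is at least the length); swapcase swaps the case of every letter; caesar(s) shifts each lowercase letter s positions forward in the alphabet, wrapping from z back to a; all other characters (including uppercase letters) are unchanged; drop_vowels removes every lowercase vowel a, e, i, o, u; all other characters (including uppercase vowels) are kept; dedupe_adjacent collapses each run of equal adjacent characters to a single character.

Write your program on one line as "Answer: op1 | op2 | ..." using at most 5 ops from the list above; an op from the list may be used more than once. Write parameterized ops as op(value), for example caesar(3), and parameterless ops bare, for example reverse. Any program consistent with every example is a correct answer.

caesar(16) | swapcase | dedupe_adjacent | drop(1)

Check, running the answer program on each example:
  "rimxsxrcyqx" -> "hycninhsogn" -> "HYCNINHSOGN" -> "HYCNINHSOGN" -> "YCNINHSOGN"
  "jib" -> "zyr" -> "ZYR" -> "ZYR" -> "YR"
  "jyhikeulp" -> "zoxyaukbf" -> "ZOXYAUKBF" -> "ZOXYAUKBF" -> "OXYAUKBF"
  "wiydlwwfkrn" -> "myotbmmvahd" -> "MYOTBMMVAHD" -> "MYOTBMVAHD" -> "YOTBMVAHD"
  "ieozoantcfgi" -> "yuepeqdjsvwy" -> "YUEPEQDJSVWY" -> "YUEPEQDJSVWY" -> "UEPEQDJSVWY"
  "diizwn" -> "tyypmd" -> "TYYPMD" -> "TYPMD" -> "YPMD"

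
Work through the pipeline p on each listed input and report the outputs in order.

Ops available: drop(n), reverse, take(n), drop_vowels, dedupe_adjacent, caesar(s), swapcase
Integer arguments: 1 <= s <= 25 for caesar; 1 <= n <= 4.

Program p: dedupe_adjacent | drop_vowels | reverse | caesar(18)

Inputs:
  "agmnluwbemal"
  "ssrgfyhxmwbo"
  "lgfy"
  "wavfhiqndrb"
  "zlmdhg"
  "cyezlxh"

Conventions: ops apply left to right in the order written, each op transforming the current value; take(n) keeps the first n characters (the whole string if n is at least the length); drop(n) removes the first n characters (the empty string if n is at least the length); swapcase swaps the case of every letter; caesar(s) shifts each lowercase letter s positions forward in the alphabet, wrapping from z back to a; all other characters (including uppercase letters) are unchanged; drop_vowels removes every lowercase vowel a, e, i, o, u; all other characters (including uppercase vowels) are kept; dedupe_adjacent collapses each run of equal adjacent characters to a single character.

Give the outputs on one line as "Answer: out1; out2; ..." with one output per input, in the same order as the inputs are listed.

Execution, op by op:
  "agmnluwbemal" -> "agmnluwbemal" -> "gmnlwbml" -> "lmbwlnmg" -> "detodfey"
  "ssrgfyhxmwbo" -> "srgfyhxmwbo" -> "srgfyhxmwb" -> "bwmxhyfgrs" -> "toepzqxyjk"
  "lgfy" -> "lgfy" -> "lgfy" -> "yfgl" -> "qxyd"
  "wavfhiqndrb" -> "wavfhiqndrb" -> "wvfhqndrb" -> "brdnqhfvw" -> "tjvfizxno"
  "zlmdhg" -> "zlmdhg" -> "zlmdhg" -> "ghdmlz" -> "yzvedr"
  "cyezlxh" -> "cyezlxh" -> "cyzlxh" -> "hxlzyc" -> "zpdrqu"

"detodfey"; "toepzqxyjk"; "qxyd"; "tjvfizxno"; "yzvedr"; "zpdrqu"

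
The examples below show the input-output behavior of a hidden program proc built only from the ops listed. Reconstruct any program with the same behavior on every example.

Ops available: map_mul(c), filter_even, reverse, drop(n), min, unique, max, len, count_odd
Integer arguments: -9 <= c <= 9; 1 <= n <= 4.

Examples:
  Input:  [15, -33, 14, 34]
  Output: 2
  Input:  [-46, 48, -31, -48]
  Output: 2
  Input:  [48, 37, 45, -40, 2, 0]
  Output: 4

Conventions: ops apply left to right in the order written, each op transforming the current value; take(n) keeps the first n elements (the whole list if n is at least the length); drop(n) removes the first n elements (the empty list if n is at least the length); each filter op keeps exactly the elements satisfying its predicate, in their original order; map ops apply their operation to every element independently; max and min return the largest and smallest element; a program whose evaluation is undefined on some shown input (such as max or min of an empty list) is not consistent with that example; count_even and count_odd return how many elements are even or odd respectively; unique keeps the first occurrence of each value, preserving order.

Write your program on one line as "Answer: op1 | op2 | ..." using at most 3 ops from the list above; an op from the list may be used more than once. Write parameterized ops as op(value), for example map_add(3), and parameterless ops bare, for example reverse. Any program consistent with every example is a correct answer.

drop(2) | len

Check, running the answer program on each example:
  [15, -33, 14, 34] -> [14, 34] -> 2
  [-46, 48, -31, -48] -> [-31, -48] -> 2
  [48, 37, 45, -40, 2, 0] -> [45, -40, 2, 0] -> 4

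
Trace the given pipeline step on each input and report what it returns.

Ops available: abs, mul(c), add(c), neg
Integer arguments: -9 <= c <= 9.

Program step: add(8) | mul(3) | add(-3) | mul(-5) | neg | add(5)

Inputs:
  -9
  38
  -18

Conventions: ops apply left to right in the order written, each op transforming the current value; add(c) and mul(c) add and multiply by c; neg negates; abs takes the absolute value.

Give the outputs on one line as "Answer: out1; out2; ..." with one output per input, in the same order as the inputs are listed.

Execution, op by op:
  -9 -> -1 -> -3 -> -6 -> 30 -> -30 -> -25
  38 -> 46 -> 138 -> 135 -> -675 -> 675 -> 680
  -18 -> -10 -> -30 -> -33 -> 165 -> -165 -> -160

-25; 680; -160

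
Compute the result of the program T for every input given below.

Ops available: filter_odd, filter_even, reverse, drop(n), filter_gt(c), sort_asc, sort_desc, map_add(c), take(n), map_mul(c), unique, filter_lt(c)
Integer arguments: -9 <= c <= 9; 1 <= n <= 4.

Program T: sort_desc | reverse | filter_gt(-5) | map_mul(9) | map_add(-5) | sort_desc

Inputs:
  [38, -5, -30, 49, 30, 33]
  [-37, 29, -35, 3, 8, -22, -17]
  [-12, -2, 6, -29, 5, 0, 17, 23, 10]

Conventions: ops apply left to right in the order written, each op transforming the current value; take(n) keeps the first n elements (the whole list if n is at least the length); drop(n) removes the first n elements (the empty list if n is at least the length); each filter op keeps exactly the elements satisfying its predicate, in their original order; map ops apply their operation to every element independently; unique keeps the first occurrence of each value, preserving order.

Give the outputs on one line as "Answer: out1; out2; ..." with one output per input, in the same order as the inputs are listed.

Execution, op by op:
  [38, -5, -30, 49, 30, 33] -> [49, 38, 33, 30, -5, -30] -> [-30, -5, 30, 33, 38, 49] -> [30, 33, 38, 49] -> [270, 297, 342, 441] -> [265, 292, 337, 436] -> [436, 337, 292, 265]
  [-37, 29, -35, 3, 8, -22, -17] -> [29, 8, 3, -17, -22, -35, -37] -> [-37, -35, -22, -17, 3, 8, 29] -> [3, 8, 29] -> [27, 72, 261] -> [22, 67, 256] -> [256, 67, 22]
  [-12, -2, 6, -29, 5, 0, 17, 23, 10] -> [23, 17, 10, 6, 5, 0, -2, -12, -29] -> [-29, -12, -2, 0, 5, 6, 10, 17, 23] -> [-2, 0, 5, 6, 10, 17, 23] -> [-18, 0, 45, 54, 90, 153, 207] -> [-23, -5, 40, 49, 85, 148, 202] -> [202, 148, 85, 49, 40, -5, -23]

[436, 337, 292, 265]; [256, 67, 22]; [202, 148, 85, 49, 40, -5, -23]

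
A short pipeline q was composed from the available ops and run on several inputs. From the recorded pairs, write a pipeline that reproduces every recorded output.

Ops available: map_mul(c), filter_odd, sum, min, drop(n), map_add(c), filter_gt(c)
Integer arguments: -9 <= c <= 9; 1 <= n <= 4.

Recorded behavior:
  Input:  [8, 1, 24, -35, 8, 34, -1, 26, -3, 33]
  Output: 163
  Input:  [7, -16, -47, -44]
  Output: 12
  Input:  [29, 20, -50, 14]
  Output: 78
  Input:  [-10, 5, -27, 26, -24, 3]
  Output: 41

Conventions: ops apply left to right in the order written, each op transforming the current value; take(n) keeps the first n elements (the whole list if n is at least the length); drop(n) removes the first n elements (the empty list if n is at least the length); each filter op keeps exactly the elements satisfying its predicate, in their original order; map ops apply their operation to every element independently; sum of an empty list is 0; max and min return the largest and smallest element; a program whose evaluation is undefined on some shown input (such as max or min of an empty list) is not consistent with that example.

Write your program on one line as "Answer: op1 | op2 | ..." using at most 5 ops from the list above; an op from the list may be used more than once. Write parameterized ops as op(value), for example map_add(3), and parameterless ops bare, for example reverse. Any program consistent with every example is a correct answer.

filter_gt(-8) | map_add(4) | map_add(1) | filter_gt(9) | sum

Check, running the answer program on each example:
  [8, 1, 24, -35, 8, 34, -1, 26, -3, 33] -> [8, 1, 24, 8, 34, -1, 26, -3, 33] -> [12, 5, 28, 12, 38, 3, 30, 1, 37] -> [13, 6, 29, 13, 39, 4, 31, 2, 38] -> [13, 29, 13, 39, 31, 38] -> 163
  [7, -16, -47, -44] -> [7] -> [11] -> [12] -> [12] -> 12
  [29, 20, -50, 14] -> [29, 20, 14] -> [33, 24, 18] -> [34, 25, 19] -> [34, 25, 19] -> 78
  [-10, 5, -27, 26, -24, 3] -> [5, 26, 3] -> [9, 30, 7] -> [10, 31, 8] -> [10, 31] -> 41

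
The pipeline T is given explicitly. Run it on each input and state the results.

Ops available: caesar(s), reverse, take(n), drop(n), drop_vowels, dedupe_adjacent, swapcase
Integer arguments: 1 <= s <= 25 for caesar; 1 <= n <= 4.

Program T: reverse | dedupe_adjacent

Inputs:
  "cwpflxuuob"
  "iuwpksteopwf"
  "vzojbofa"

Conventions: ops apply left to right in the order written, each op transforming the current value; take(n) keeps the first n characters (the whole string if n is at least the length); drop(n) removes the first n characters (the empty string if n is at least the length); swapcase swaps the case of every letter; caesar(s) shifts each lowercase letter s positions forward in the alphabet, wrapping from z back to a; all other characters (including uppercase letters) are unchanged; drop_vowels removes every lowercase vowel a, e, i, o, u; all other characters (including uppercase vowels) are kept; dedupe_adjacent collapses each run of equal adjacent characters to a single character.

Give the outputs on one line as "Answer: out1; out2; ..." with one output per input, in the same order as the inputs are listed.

Execution, op by op:
  "cwpflxuuob" -> "bouuxlfpwc" -> "bouxlfpwc"
  "iuwpksteopwf" -> "fwpoetskpwui" -> "fwpoetskpwui"
  "vzojbofa" -> "afobjozv" -> "afobjozv"

"bouxlfpwc"; "fwpoetskpwui"; "afobjozv"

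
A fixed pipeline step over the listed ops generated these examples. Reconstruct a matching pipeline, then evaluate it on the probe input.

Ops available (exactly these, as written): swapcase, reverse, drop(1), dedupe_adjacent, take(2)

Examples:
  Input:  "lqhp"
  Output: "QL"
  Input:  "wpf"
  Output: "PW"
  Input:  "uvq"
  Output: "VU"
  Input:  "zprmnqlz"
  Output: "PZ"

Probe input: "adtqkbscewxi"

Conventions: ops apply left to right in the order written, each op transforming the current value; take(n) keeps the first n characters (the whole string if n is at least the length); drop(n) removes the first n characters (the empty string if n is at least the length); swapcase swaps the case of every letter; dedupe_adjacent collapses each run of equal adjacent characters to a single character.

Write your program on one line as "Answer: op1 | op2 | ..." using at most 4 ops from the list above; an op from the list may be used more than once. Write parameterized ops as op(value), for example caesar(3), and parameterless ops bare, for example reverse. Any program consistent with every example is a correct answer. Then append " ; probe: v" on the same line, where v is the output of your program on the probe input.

take(2) | swapcase | reverse ; probe: "DA"

Check, running the answer program on each example:
  "lqhp" -> "lq" -> "LQ" -> "QL"
  "wpf" -> "wp" -> "WP" -> "PW"
  "uvq" -> "uv" -> "UV" -> "VU"
  "zprmnqlz" -> "zp" -> "ZP" -> "PZ"
  probe: "adtqkbscewxi" -> "ad" -> "AD" -> "DA"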